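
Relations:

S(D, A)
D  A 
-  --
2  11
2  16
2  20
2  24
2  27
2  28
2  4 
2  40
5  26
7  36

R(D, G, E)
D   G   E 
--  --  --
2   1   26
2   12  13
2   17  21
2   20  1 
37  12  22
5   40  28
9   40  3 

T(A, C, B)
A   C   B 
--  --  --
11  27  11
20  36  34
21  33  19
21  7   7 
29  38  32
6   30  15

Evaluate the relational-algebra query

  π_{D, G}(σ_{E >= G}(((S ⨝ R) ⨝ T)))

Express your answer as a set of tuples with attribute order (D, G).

S ⋈ R (natural join on D): {(2, 11, 1, 26), (2, 11, 12, 13), (2, 11, 17, 21), (2, 11, 20, 1), (2, 16, 1, 26), (2, 16, 12, 13), (2, 16, 17, 21), (2, 16, 20, 1), (2, 20, 1, 26), (2, 20, 12, 13), (2, 20, 17, 21), (2, 20, 20, 1), (2, 24, 1, 26), (2, 24, 12, 13), (2, 24, 17, 21), (2, 24, 20, 1), (2, 27, 1, 26), (2, 27, 12, 13), (2, 27, 17, 21), (2, 27, 20, 1), (2, 28, 1, 26), (2, 28, 12, 13), (2, 28, 17, 21), (2, 28, 20, 1), (2, 4, 1, 26), (2, 4, 12, 13), (2, 4, 17, 21), (2, 4, 20, 1), (2, 40, 1, 26), (2, 40, 12, 13), (2, 40, 17, 21), (2, 40, 20, 1), (5, 26, 40, 28)}
(S ⨝ R) ⋈ T (natural join on A): {(2, 11, 1, 26, 27, 11), (2, 11, 12, 13, 27, 11), (2, 11, 17, 21, 27, 11), (2, 11, 20, 1, 27, 11), (2, 20, 1, 26, 36, 34), (2, 20, 12, 13, 36, 34), (2, 20, 17, 21, 36, 34), (2, 20, 20, 1, 36, 34)}
Filtering on E >= G leaves {(2, 11, 1, 26, 27, 11), (2, 11, 12, 13, 27, 11), (2, 11, 17, 21, 27, 11), (2, 20, 1, 26, 36, 34), (2, 20, 12, 13, 36, 34), (2, 20, 17, 21, 36, 34)}.
π_{D, G} gives {(2, 1), (2, 12), (2, 17)} (3 duplicate(s) eliminated).

{(2, 1), (2, 12), (2, 17)}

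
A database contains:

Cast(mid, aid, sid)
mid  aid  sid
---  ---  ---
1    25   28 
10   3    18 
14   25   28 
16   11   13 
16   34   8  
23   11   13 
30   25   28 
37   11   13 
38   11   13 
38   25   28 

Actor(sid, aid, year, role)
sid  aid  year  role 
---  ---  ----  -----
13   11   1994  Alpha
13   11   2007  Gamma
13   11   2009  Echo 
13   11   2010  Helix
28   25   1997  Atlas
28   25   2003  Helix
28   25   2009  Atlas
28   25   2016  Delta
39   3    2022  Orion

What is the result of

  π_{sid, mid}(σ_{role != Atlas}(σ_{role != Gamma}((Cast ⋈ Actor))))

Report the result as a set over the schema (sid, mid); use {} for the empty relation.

Natural join on aid, sid: {(1, 25, 28, 1997, Atlas), (1, 25, 28, 2003, Helix), (1, 25, 28, 2009, Atlas), (1, 25, 28, 2016, Delta), (14, 25, 28, 1997, Atlas), (14, 25, 28, 2003, Helix), (14, 25, 28, 2009, Atlas), (14, 25, 28, 2016, Delta), (16, 11, 13, 1994, Alpha), (16, 11, 13, 2007, Gamma), (16, 11, 13, 2009, Echo), (16, 11, 13, 2010, Helix), (23, 11, 13, 1994, Alpha), (23, 11, 13, 2007, Gamma), (23, 11, 13, 2009, Echo), (23, 11, 13, 2010, Helix), (30, 25, 28, 1997, Atlas), (30, 25, 28, 2003, Helix), (30, 25, 28, 2009, Atlas), (30, 25, 28, 2016, Delta), (37, 11, 13, 1994, Alpha), (37, 11, 13, 2007, Gamma), (37, 11, 13, 2009, Echo), (37, 11, 13, 2010, Helix), (38, 11, 13, 1994, Alpha), (38, 11, 13, 2007, Gamma), (38, 11, 13, 2009, Echo), (38, 11, 13, 2010, Helix), (38, 25, 28, 1997, Atlas), (38, 25, 28, 2003, Helix), (38, 25, 28, 2009, Atlas), (38, 25, 28, 2016, Delta)}
σ[role != Gamma]: keep tuples satisfying role != Gamma → {(1, 25, 28, 1997, Atlas), (1, 25, 28, 2003, Helix), (1, 25, 28, 2009, Atlas), (1, 25, 28, 2016, Delta), (14, 25, 28, 1997, Atlas), (14, 25, 28, 2003, Helix), (14, 25, 28, 2009, Atlas), (14, 25, 28, 2016, Delta), (16, 11, 13, 1994, Alpha), (16, 11, 13, 2009, Echo), (16, 11, 13, 2010, Helix), (23, 11, 13, 1994, Alpha), (23, 11, 13, 2009, Echo), (23, 11, 13, 2010, Helix), (30, 25, 28, 1997, Atlas), (30, 25, 28, 2003, Helix), (30, 25, 28, 2009, Atlas), (30, 25, 28, 2016, Delta), (37, 11, 13, 1994, Alpha), (37, 11, 13, 2009, Echo), (37, 11, 13, 2010, Helix), (38, 11, 13, 1994, Alpha), (38, 11, 13, 2009, Echo), (38, 11, 13, 2010, Helix), (38, 25, 28, 1997, Atlas), (38, 25, 28, 2003, Helix), (38, 25, 28, 2009, Atlas), (38, 25, 28, 2016, Delta)}
σ[role != Atlas]: keep tuples satisfying role != Atlas → {(1, 25, 28, 2003, Helix), (1, 25, 28, 2016, Delta), (14, 25, 28, 2003, Helix), (14, 25, 28, 2016, Delta), (16, 11, 13, 1994, Alpha), (16, 11, 13, 2009, Echo), (16, 11, 13, 2010, Helix), (23, 11, 13, 1994, Alpha), (23, 11, 13, 2009, Echo), (23, 11, 13, 2010, Helix), (30, 25, 28, 2003, Helix), (30, 25, 28, 2016, Delta), (37, 11, 13, 1994, Alpha), (37, 11, 13, 2009, Echo), (37, 11, 13, 2010, Helix), (38, 11, 13, 1994, Alpha), (38, 11, 13, 2009, Echo), (38, 11, 13, 2010, Helix), (38, 25, 28, 2003, Helix), (38, 25, 28, 2016, Delta)}
π[sid, mid]: project onto (sid, mid) (12 duplicate(s) eliminated) → {(13, 16), (13, 23), (13, 37), (13, 38), (28, 1), (28, 14), (28, 30), (28, 38)}

{(13, 16), (13, 23), (13, 37), (13, 38), (28, 1), (28, 14), (28, 30), (28, 38)}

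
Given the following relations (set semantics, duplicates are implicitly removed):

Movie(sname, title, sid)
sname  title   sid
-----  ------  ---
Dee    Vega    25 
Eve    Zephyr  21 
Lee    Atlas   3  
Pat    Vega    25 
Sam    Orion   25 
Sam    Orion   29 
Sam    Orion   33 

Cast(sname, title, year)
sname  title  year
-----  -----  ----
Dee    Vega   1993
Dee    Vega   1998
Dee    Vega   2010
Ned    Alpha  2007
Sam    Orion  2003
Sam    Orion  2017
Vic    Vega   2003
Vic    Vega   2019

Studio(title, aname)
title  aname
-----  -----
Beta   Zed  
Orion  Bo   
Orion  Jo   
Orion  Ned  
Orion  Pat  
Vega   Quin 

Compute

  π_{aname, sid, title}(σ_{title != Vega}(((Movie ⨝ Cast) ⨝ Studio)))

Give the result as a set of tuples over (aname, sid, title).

Movie ⋈ Cast (natural join on sname, title): {(Dee, Vega, 25, 1993), (Dee, Vega, 25, 1998), (Dee, Vega, 25, 2010), (Sam, Orion, 25, 2003), (Sam, Orion, 25, 2017), (Sam, Orion, 29, 2003), (Sam, Orion, 29, 2017), (Sam, Orion, 33, 2003), (Sam, Orion, 33, 2017)}
(Movie ⨝ Cast) ⋈ Studio (natural join on title): {(Dee, Vega, 25, 1993, Quin), (Dee, Vega, 25, 1998, Quin), (Dee, Vega, 25, 2010, Quin), (Sam, Orion, 25, 2003, Bo), (Sam, Orion, 25, 2003, Jo), (Sam, Orion, 25, 2003, Ned), (Sam, Orion, 25, 2003, Pat), (Sam, Orion, 25, 2017, Bo), (Sam, Orion, 25, 2017, Jo), (Sam, Orion, 25, 2017, Ned), (Sam, Orion, 25, 2017, Pat), (Sam, Orion, 29, 2003, Bo), (Sam, Orion, 29, 2003, Jo), (Sam, Orion, 29, 2003, Ned), (Sam, Orion, 29, 2003, Pat), (Sam, Orion, 29, 2017, Bo), (Sam, Orion, 29, 2017, Jo), (Sam, Orion, 29, 2017, Ned), (Sam, Orion, 29, 2017, Pat), (Sam, Orion, 33, 2003, Bo), (Sam, Orion, 33, 2003, Jo), (Sam, Orion, 33, 2003, Ned), (Sam, Orion, 33, 2003, Pat), (Sam, Orion, 33, 2017, Bo), (Sam, Orion, 33, 2017, Jo), (Sam, Orion, 33, 2017, Ned), (Sam, Orion, 33, 2017, Pat)}
Apply σ_{title != Vega}; surviving tuples: {(Sam, Orion, 25, 2003, Bo), (Sam, Orion, 25, 2003, Jo), (Sam, Orion, 25, 2003, Ned), (Sam, Orion, 25, 2003, Pat), (Sam, Orion, 25, 2017, Bo), (Sam, Orion, 25, 2017, Jo), (Sam, Orion, 25, 2017, Ned), (Sam, Orion, 25, 2017, Pat), (Sam, Orion, 29, 2003, Bo), (Sam, Orion, 29, 2003, Jo), (Sam, Orion, 29, 2003, Ned), (Sam, Orion, 29, 2003, Pat), (Sam, Orion, 29, 2017, Bo), (Sam, Orion, 29, 2017, Jo), (Sam, Orion, 29, 2017, Ned), (Sam, Orion, 29, 2017, Pat), (Sam, Orion, 33, 2003, Bo), (Sam, Orion, 33, 2003, Jo), (Sam, Orion, 33, 2003, Ned), (Sam, Orion, 33, 2003, Pat), (Sam, Orion, 33, 2017, Bo), (Sam, Orion, 33, 2017, Jo), (Sam, Orion, 33, 2017, Ned), (Sam, Orion, 33, 2017, Pat)}
Keep only column(s) aname, sid, title (12 duplicate(s) eliminated): {(Bo, 25, Orion), (Bo, 29, Orion), (Bo, 33, Orion), (Jo, 25, Orion), (Jo, 29, Orion), (Jo, 33, Orion), (Ned, 25, Orion), (Ned, 29, Orion), (Ned, 33, Orion), (Pat, 25, Orion), (Pat, 29, Orion), (Pat, 33, Orion)}

{(Bo, 25, Orion), (Bo, 29, Orion), (Bo, 33, Orion), (Jo, 25, Orion), (Jo, 29, Orion), (Jo, 33, Orion), (Ned, 25, Orion), (Ned, 29, Orion), (Ned, 33, Orion), (Pat, 25, Orion), (Pat, 29, Orion), (Pat, 33, Orion)}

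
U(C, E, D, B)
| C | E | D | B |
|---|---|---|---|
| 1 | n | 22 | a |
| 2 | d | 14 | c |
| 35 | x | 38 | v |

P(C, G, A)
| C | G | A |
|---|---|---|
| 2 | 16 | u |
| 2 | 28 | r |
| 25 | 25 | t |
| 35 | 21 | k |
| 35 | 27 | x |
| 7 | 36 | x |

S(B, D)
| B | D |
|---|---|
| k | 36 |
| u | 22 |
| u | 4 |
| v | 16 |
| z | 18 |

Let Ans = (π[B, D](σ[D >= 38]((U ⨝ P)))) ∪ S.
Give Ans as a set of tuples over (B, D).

{(k, 36), (u, 22), (u, 4), (v, 16), (v, 38), (z, 18)}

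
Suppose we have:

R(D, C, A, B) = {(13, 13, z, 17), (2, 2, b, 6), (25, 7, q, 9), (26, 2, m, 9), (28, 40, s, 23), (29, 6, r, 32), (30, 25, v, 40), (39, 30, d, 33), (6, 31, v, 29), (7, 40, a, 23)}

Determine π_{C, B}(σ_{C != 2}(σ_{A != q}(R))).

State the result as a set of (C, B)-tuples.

{(13, 17), (25, 40), (30, 33), (31, 29), (40, 23), (6, 32)}

Selection A != q: {(13, 13, z, 17), (2, 2, b, 6), (26, 2, m, 9), (28, 40, s, 23), (29, 6, r, 32), (30, 25, v, 40), (39, 30, d, 33), (6, 31, v, 29), (7, 40, a, 23)}
Selection C != 2: {(13, 13, z, 17), (28, 40, s, 23), (29, 6, r, 32), (30, 25, v, 40), (39, 30, d, 33), (6, 31, v, 29), (7, 40, a, 23)}
π[C, B]: project onto (C, B) (1 duplicate(s) eliminated) → {(13, 17), (25, 40), (30, 33), (31, 29), (40, 23), (6, 32)}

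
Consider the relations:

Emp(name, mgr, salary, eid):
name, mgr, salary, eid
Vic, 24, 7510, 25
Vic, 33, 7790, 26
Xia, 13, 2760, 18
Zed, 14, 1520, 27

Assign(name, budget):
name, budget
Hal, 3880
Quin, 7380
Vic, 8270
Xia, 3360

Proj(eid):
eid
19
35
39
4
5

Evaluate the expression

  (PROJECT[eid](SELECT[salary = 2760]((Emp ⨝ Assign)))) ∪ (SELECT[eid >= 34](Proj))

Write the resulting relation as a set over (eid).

{18, 35, 39}

Natural join on name: {(Vic, 24, 7510, 25, 8270), (Vic, 33, 7790, 26, 8270), (Xia, 13, 2760, 18, 3360)}
Selection salary = 2760: {(Xia, 13, 2760, 18, 3360)}
π_{eid} gives {18}.
Selection eid >= 34: {35, 39}
Set union of the two operands is {18, 35, 39}.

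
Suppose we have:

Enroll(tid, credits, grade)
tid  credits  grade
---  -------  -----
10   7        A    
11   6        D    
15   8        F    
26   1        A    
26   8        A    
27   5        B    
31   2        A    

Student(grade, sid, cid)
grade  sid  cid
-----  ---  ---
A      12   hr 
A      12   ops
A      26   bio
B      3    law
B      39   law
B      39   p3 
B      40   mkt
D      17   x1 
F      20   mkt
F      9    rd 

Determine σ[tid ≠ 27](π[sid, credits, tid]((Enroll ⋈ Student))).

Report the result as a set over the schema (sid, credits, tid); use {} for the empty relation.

Natural join on grade: {(10, 7, A, 12, hr), (10, 7, A, 12, ops), (10, 7, A, 26, bio), (11, 6, D, 17, x1), (15, 8, F, 20, mkt), (15, 8, F, 9, rd), (26, 1, A, 12, hr), (26, 1, A, 12, ops), (26, 1, A, 26, bio), (26, 8, A, 12, hr), (26, 8, A, 12, ops), (26, 8, A, 26, bio), (27, 5, B, 3, law), (27, 5, B, 39, law), (27, 5, B, 39, p3), (27, 5, B, 40, mkt), (31, 2, A, 12, hr), (31, 2, A, 12, ops), (31, 2, A, 26, bio)}
π_{sid, credits, tid} gives {(12, 1, 26), (12, 2, 31), (12, 7, 10), (12, 8, 26), (17, 6, 11), (20, 8, 15), (26, 1, 26), (26, 2, 31), (26, 7, 10), (26, 8, 26), (3, 5, 27), (39, 5, 27), (40, 5, 27), (9, 8, 15)} (5 duplicate(s) eliminated).
σ[tid ≠ 27]: keep tuples satisfying tid ≠ 27 → {(12, 1, 26), (12, 2, 31), (12, 7, 10), (12, 8, 26), (17, 6, 11), (20, 8, 15), (26, 1, 26), (26, 2, 31), (26, 7, 10), (26, 8, 26), (9, 8, 15)}

{(12, 1, 26), (12, 2, 31), (12, 7, 10), (12, 8, 26), (17, 6, 11), (20, 8, 15), (26, 1, 26), (26, 2, 31), (26, 7, 10), (26, 8, 26), (9, 8, 15)}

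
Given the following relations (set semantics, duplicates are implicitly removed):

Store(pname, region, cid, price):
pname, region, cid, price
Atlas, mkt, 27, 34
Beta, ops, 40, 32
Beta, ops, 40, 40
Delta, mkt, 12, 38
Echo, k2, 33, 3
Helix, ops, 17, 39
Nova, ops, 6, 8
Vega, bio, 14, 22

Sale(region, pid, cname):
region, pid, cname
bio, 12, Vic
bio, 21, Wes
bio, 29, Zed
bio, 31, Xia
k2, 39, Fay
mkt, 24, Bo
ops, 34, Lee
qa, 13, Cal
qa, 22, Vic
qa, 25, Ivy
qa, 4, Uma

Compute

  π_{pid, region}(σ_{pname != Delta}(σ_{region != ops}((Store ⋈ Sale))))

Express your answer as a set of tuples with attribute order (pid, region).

{(12, bio), (21, bio), (24, mkt), (29, bio), (31, bio), (39, k2)}

Store ⋈ Sale (natural join on region): {(Atlas, mkt, 27, 34, 24, Bo), (Beta, ops, 40, 32, 34, Lee), (Beta, ops, 40, 40, 34, Lee), (Delta, mkt, 12, 38, 24, Bo), (Echo, k2, 33, 3, 39, Fay), (Helix, ops, 17, 39, 34, Lee), (Nova, ops, 6, 8, 34, Lee), (Vega, bio, 14, 22, 12, Vic), (Vega, bio, 14, 22, 21, Wes), (Vega, bio, 14, 22, 29, Zed), (Vega, bio, 14, 22, 31, Xia)}
Filtering on region != ops leaves {(Atlas, mkt, 27, 34, 24, Bo), (Delta, mkt, 12, 38, 24, Bo), (Echo, k2, 33, 3, 39, Fay), (Vega, bio, 14, 22, 12, Vic), (Vega, bio, 14, 22, 21, Wes), (Vega, bio, 14, 22, 29, Zed), (Vega, bio, 14, 22, 31, Xia)}.
Filtering on pname != Delta leaves {(Atlas, mkt, 27, 34, 24, Bo), (Echo, k2, 33, 3, 39, Fay), (Vega, bio, 14, 22, 12, Vic), (Vega, bio, 14, 22, 21, Wes), (Vega, bio, 14, 22, 29, Zed), (Vega, bio, 14, 22, 31, Xia)}.
π[pid, region]: project onto (pid, region) → {(12, bio), (21, bio), (24, mkt), (29, bio), (31, bio), (39, k2)}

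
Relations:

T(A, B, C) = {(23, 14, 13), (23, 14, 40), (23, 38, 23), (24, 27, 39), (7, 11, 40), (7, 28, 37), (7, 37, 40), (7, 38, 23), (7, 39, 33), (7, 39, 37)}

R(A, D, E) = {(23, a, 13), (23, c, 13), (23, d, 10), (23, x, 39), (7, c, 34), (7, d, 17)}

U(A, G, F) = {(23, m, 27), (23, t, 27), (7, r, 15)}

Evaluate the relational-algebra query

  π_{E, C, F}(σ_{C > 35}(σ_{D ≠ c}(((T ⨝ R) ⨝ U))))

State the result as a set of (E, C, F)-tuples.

T ⋈ R (natural join on A): {(23, 14, 13, a, 13), (23, 14, 13, c, 13), (23, 14, 13, d, 10), (23, 14, 13, x, 39), (23, 14, 40, a, 13), (23, 14, 40, c, 13), (23, 14, 40, d, 10), (23, 14, 40, x, 39), (23, 38, 23, a, 13), (23, 38, 23, c, 13), (23, 38, 23, d, 10), (23, 38, 23, x, 39), (7, 11, 40, c, 34), (7, 11, 40, d, 17), (7, 28, 37, c, 34), (7, 28, 37, d, 17), (7, 37, 40, c, 34), (7, 37, 40, d, 17), (7, 38, 23, c, 34), (7, 38, 23, d, 17), (7, 39, 33, c, 34), (7, 39, 33, d, 17), (7, 39, 37, c, 34), (7, 39, 37, d, 17)}
(T ⨝ R) ⋈ U (natural join on A): {(23, 14, 13, a, 13, m, 27), (23, 14, 13, a, 13, t, 27), (23, 14, 13, c, 13, m, 27), (23, 14, 13, c, 13, t, 27), (23, 14, 13, d, 10, m, 27), (23, 14, 13, d, 10, t, 27), (23, 14, 13, x, 39, m, 27), (23, 14, 13, x, 39, t, 27), (23, 14, 40, a, 13, m, 27), (23, 14, 40, a, 13, t, 27), (23, 14, 40, c, 13, m, 27), (23, 14, 40, c, 13, t, 27), (23, 14, 40, d, 10, m, 27), (23, 14, 40, d, 10, t, 27), (23, 14, 40, x, 39, m, 27), (23, 14, 40, x, 39, t, 27), (23, 38, 23, a, 13, m, 27), (23, 38, 23, a, 13, t, 27), (23, 38, 23, c, 13, m, 27), (23, 38, 23, c, 13, t, 27), (23, 38, 23, d, 10, m, 27), (23, 38, 23, d, 10, t, 27), (23, 38, 23, x, 39, m, 27), (23, 38, 23, x, 39, t, 27), (7, 11, 40, c, 34, r, 15), (7, 11, 40, d, 17, r, 15), (7, 28, 37, c, 34, r, 15), (7, 28, 37, d, 17, r, 15), (7, 37, 40, c, 34, r, 15), (7, 37, 40, d, 17, r, 15), (7, 38, 23, c, 34, r, 15), (7, 38, 23, d, 17, r, 15), (7, 39, 33, c, 34, r, 15), (7, 39, 33, d, 17, r, 15), (7, 39, 37, c, 34, r, 15), (7, 39, 37, d, 17, r, 15)}
Apply σ_{D ≠ c}; surviving tuples: {(23, 14, 13, a, 13, m, 27), (23, 14, 13, a, 13, t, 27), (23, 14, 13, d, 10, m, 27), (23, 14, 13, d, 10, t, 27), (23, 14, 13, x, 39, m, 27), (23, 14, 13, x, 39, t, 27), (23, 14, 40, a, 13, m, 27), (23, 14, 40, a, 13, t, 27), (23, 14, 40, d, 10, m, 27), (23, 14, 40, d, 10, t, 27), (23, 14, 40, x, 39, m, 27), (23, 14, 40, x, 39, t, 27), (23, 38, 23, a, 13, m, 27), (23, 38, 23, a, 13, t, 27), (23, 38, 23, d, 10, m, 27), (23, 38, 23, d, 10, t, 27), (23, 38, 23, x, 39, m, 27), (23, 38, 23, x, 39, t, 27), (7, 11, 40, d, 17, r, 15), (7, 28, 37, d, 17, r, 15), (7, 37, 40, d, 17, r, 15), (7, 38, 23, d, 17, r, 15), (7, 39, 33, d, 17, r, 15), (7, 39, 37, d, 17, r, 15)}
Apply σ_{C > 35}; surviving tuples: {(23, 14, 40, a, 13, m, 27), (23, 14, 40, a, 13, t, 27), (23, 14, 40, d, 10, m, 27), (23, 14, 40, d, 10, t, 27), (23, 14, 40, x, 39, m, 27), (23, 14, 40, x, 39, t, 27), (7, 11, 40, d, 17, r, 15), (7, 28, 37, d, 17, r, 15), (7, 37, 40, d, 17, r, 15), (7, 39, 37, d, 17, r, 15)}
Keep only column(s) E, C, F (5 duplicate(s) eliminated): {(10, 40, 27), (13, 40, 27), (17, 37, 15), (17, 40, 15), (39, 40, 27)}

{(10, 40, 27), (13, 40, 27), (17, 37, 15), (17, 40, 15), (39, 40, 27)}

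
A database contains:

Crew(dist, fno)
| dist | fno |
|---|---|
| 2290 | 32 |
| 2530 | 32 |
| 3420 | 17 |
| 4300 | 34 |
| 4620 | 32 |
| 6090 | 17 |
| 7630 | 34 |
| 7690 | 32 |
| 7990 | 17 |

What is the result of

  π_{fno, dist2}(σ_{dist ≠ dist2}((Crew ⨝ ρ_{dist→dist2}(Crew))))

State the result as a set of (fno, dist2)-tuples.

{(17, 3420), (17, 6090), (17, 7990), (32, 2290), (32, 2530), (32, 4620), (32, 7690), (34, 4300), (34, 7630)}

ρ[dist→dist2]: schema becomes (dist2, fno); tuples unchanged.
Joining Crew and ρ_{dist→dist2}(Crew) on fno yields {(2290, 32, 2290), (2290, 32, 2530), (2290, 32, 4620), (2290, 32, 7690), (2530, 32, 2290), (2530, 32, 2530), (2530, 32, 4620), (2530, 32, 7690), (3420, 17, 3420), (3420, 17, 6090), (3420, 17, 7990), (4300, 34, 4300), (4300, 34, 7630), (4620, 32, 2290), (4620, 32, 2530), (4620, 32, 4620), (4620, 32, 7690), (6090, 17, 3420), (6090, 17, 6090), (6090, 17, 7990), (7630, 34, 4300), (7630, 34, 7630), (7690, 32, 2290), (7690, 32, 2530), (7690, 32, 4620), (7690, 32, 7690), (7990, 17, 3420), (7990, 17, 6090), (7990, 17, 7990)}.
Selection dist ≠ dist2: {(2290, 32, 2530), (2290, 32, 4620), (2290, 32, 7690), (2530, 32, 2290), (2530, 32, 4620), (2530, 32, 7690), (3420, 17, 6090), (3420, 17, 7990), (4300, 34, 7630), (4620, 32, 2290), (4620, 32, 2530), (4620, 32, 7690), (6090, 17, 3420), (6090, 17, 7990), (7630, 34, 4300), (7690, 32, 2290), (7690, 32, 2530), (7690, 32, 4620), (7990, 17, 3420), (7990, 17, 6090)}
π[fno, dist2]: project onto (fno, dist2) (11 duplicate(s) eliminated) → {(17, 3420), (17, 6090), (17, 7990), (32, 2290), (32, 2530), (32, 4620), (32, 7690), (34, 4300), (34, 7630)}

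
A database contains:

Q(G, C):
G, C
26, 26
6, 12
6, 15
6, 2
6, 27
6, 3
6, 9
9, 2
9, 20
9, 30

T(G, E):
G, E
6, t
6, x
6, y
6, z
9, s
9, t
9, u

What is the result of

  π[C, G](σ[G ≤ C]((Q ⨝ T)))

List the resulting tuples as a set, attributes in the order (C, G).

{(12, 6), (15, 6), (20, 9), (27, 6), (30, 9), (9, 6)}

Natural join on G: {(6, 12, t), (6, 12, x), (6, 12, y), (6, 12, z), (6, 15, t), (6, 15, x), (6, 15, y), (6, 15, z), (6, 2, t), (6, 2, x), (6, 2, y), (6, 2, z), (6, 27, t), (6, 27, x), (6, 27, y), (6, 27, z), (6, 3, t), (6, 3, x), (6, 3, y), (6, 3, z), (6, 9, t), (6, 9, x), (6, 9, y), (6, 9, z), (9, 2, s), (9, 2, t), (9, 2, u), (9, 20, s), (9, 20, t), (9, 20, u), (9, 30, s), (9, 30, t), (9, 30, u)}
σ[G ≤ C]: keep tuples satisfying G ≤ C → {(6, 12, t), (6, 12, x), (6, 12, y), (6, 12, z), (6, 15, t), (6, 15, x), (6, 15, y), (6, 15, z), (6, 27, t), (6, 27, x), (6, 27, y), (6, 27, z), (6, 9, t), (6, 9, x), (6, 9, y), (6, 9, z), (9, 20, s), (9, 20, t), (9, 20, u), (9, 30, s), (9, 30, t), (9, 30, u)}
π_{C, G} gives {(12, 6), (15, 6), (20, 9), (27, 6), (30, 9), (9, 6)} (16 duplicate(s) eliminated).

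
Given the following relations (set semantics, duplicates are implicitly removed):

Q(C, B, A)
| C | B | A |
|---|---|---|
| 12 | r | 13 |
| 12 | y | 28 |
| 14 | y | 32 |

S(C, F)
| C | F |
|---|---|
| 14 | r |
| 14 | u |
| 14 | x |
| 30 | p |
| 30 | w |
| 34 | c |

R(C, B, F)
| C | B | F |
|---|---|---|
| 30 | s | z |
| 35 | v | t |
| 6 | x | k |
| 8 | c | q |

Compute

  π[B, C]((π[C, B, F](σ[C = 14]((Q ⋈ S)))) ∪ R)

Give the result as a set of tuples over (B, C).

{(c, 8), (s, 30), (v, 35), (x, 6), (y, 14)}

Q ⋈ S (natural join on C): {(14, y, 32, r), (14, y, 32, u), (14, y, 32, x)}
Selection C = 14: {(14, y, 32, r), (14, y, 32, u), (14, y, 32, x)}
π[C, B, F]: project onto (C, B, F) → {(14, y, r), (14, y, u), (14, y, x)}
Union: {(14, y, r), (14, y, u), (14, y, x)} with {(30, s, z), (35, v, t), (6, x, k), (8, c, q)} → {(14, y, r), (14, y, u), (14, y, x), (30, s, z), (35, v, t), (6, x, k), (8, c, q)}
π[B, C]: project onto (B, C) (2 duplicate(s) eliminated) → {(c, 8), (s, 30), (v, 35), (x, 6), (y, 14)}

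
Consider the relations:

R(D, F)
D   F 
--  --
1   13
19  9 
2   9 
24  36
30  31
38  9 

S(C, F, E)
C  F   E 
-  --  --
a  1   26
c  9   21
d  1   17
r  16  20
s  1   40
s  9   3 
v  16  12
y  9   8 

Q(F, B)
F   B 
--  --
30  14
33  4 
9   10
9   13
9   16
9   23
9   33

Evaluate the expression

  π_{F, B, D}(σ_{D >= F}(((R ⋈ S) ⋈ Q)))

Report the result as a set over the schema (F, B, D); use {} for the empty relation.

Joining R and S on F yields {(19, 9, c, 21), (19, 9, s, 3), (19, 9, y, 8), (2, 9, c, 21), (2, 9, s, 3), (2, 9, y, 8), (38, 9, c, 21), (38, 9, s, 3), (38, 9, y, 8)}.
Joining (R ⋈ S) and Q on F yields {(19, 9, c, 21, 10), (19, 9, c, 21, 13), (19, 9, c, 21, 16), (19, 9, c, 21, 23), (19, 9, c, 21, 33), (19, 9, s, 3, 10), (19, 9, s, 3, 13), (19, 9, s, 3, 16), (19, 9, s, 3, 23), (19, 9, s, 3, 33), (19, 9, y, 8, 10), (19, 9, y, 8, 13), (19, 9, y, 8, 16), (19, 9, y, 8, 23), (19, 9, y, 8, 33), (2, 9, c, 21, 10), (2, 9, c, 21, 13), (2, 9, c, 21, 16), (2, 9, c, 21, 23), (2, 9, c, 21, 33), (2, 9, s, 3, 10), (2, 9, s, 3, 13), (2, 9, s, 3, 16), (2, 9, s, 3, 23), (2, 9, s, 3, 33), (2, 9, y, 8, 10), (2, 9, y, 8, 13), (2, 9, y, 8, 16), (2, 9, y, 8, 23), (2, 9, y, 8, 33), (38, 9, c, 21, 10), (38, 9, c, 21, 13), (38, 9, c, 21, 16), (38, 9, c, 21, 23), (38, 9, c, 21, 33), (38, 9, s, 3, 10), (38, 9, s, 3, 13), (38, 9, s, 3, 16), (38, 9, s, 3, 23), (38, 9, s, 3, 33), (38, 9, y, 8, 10), (38, 9, y, 8, 13), (38, 9, y, 8, 16), (38, 9, y, 8, 23), (38, 9, y, 8, 33)}.
Filtering on D >= F leaves {(19, 9, c, 21, 10), (19, 9, c, 21, 13), (19, 9, c, 21, 16), (19, 9, c, 21, 23), (19, 9, c, 21, 33), (19, 9, s, 3, 10), (19, 9, s, 3, 13), (19, 9, s, 3, 16), (19, 9, s, 3, 23), (19, 9, s, 3, 33), (19, 9, y, 8, 10), (19, 9, y, 8, 13), (19, 9, y, 8, 16), (19, 9, y, 8, 23), (19, 9, y, 8, 33), (38, 9, c, 21, 10), (38, 9, c, 21, 13), (38, 9, c, 21, 16), (38, 9, c, 21, 23), (38, 9, c, 21, 33), (38, 9, s, 3, 10), (38, 9, s, 3, 13), (38, 9, s, 3, 16), (38, 9, s, 3, 23), (38, 9, s, 3, 33), (38, 9, y, 8, 10), (38, 9, y, 8, 13), (38, 9, y, 8, 16), (38, 9, y, 8, 23), (38, 9, y, 8, 33)}.
π_{F, B, D} gives {(9, 10, 19), (9, 10, 38), (9, 13, 19), (9, 13, 38), (9, 16, 19), (9, 16, 38), (9, 23, 19), (9, 23, 38), (9, 33, 19), (9, 33, 38)} (20 duplicate(s) eliminated).

{(9, 10, 19), (9, 10, 38), (9, 13, 19), (9, 13, 38), (9, 16, 19), (9, 16, 38), (9, 23, 19), (9, 23, 38), (9, 33, 19), (9, 33, 38)}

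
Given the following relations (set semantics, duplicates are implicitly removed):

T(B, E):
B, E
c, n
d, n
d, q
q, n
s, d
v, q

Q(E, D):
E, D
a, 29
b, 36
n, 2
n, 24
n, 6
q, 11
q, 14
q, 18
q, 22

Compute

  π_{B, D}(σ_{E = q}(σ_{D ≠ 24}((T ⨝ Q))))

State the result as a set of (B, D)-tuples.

{(d, 11), (d, 14), (d, 18), (d, 22), (v, 11), (v, 14), (v, 18), (v, 22)}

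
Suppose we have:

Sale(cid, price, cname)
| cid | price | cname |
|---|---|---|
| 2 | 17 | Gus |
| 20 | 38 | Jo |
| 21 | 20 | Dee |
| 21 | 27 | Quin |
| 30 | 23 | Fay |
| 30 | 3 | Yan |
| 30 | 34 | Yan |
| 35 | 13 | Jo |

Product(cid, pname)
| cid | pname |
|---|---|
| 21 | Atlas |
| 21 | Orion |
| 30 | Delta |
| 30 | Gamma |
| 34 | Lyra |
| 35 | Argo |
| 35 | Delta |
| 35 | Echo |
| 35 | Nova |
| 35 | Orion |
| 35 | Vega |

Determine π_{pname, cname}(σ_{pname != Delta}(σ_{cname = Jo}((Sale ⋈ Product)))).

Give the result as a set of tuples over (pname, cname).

Sale ⋈ Product (natural join on cid): {(21, 20, Dee, Atlas), (21, 20, Dee, Orion), (21, 27, Quin, Atlas), (21, 27, Quin, Orion), (30, 23, Fay, Delta), (30, 23, Fay, Gamma), (30, 3, Yan, Delta), (30, 3, Yan, Gamma), (30, 34, Yan, Delta), (30, 34, Yan, Gamma), (35, 13, Jo, Argo), (35, 13, Jo, Delta), (35, 13, Jo, Echo), (35, 13, Jo, Nova), (35, 13, Jo, Orion), (35, 13, Jo, Vega)}
σ[cname = Jo]: keep tuples satisfying cname = Jo → {(35, 13, Jo, Argo), (35, 13, Jo, Delta), (35, 13, Jo, Echo), (35, 13, Jo, Nova), (35, 13, Jo, Orion), (35, 13, Jo, Vega)}
σ[pname != Delta]: keep tuples satisfying pname != Delta → {(35, 13, Jo, Argo), (35, 13, Jo, Echo), (35, 13, Jo, Nova), (35, 13, Jo, Orion), (35, 13, Jo, Vega)}
Keep only column(s) pname, cname: {(Argo, Jo), (Echo, Jo), (Nova, Jo), (Orion, Jo), (Vega, Jo)}

{(Argo, Jo), (Echo, Jo), (Nova, Jo), (Orion, Jo), (Vega, Jo)}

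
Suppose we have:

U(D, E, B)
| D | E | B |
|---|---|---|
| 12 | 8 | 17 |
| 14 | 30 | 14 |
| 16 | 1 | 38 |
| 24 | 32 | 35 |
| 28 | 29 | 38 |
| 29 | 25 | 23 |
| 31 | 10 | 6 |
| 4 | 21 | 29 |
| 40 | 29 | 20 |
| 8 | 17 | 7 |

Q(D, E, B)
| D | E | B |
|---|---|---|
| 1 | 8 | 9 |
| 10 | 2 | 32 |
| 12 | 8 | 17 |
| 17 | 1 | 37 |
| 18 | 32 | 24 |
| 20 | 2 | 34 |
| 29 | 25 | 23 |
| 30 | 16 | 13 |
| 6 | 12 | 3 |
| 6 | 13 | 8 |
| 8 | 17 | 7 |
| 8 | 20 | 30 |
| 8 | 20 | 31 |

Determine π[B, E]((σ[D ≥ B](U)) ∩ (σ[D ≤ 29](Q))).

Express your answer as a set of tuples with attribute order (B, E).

{(23, 25), (7, 17)}

Apply σ_{D ≥ B}; surviving tuples: {(14, 30, 14), (29, 25, 23), (31, 10, 6), (40, 29, 20), (8, 17, 7)}
Apply σ_{D ≤ 29}; surviving tuples: {(1, 8, 9), (10, 2, 32), (12, 8, 17), (17, 1, 37), (18, 32, 24), (20, 2, 34), (29, 25, 23), (6, 12, 3), (6, 13, 8), (8, 17, 7), (8, 20, 30), (8, 20, 31)}
Taking the intersection: {(29, 25, 23), (8, 17, 7)}
Keep only column(s) B, E: {(23, 25), (7, 17)}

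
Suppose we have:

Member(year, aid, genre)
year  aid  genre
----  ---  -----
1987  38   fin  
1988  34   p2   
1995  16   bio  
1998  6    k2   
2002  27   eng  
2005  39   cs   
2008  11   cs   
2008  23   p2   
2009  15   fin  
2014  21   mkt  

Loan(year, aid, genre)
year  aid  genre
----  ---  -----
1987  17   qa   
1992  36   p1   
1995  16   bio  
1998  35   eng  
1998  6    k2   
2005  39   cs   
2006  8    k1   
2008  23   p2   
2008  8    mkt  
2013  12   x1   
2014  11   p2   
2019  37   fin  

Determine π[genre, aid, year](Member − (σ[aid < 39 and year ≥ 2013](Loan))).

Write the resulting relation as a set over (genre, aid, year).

Selection aid < 39 and year ≥ 2013: {(2013, 12, x1), (2014, 11, p2), (2019, 37, fin)}
Set difference of the two operands is {(1987, 38, fin), (1988, 34, p2), (1995, 16, bio), (1998, 6, k2), (2002, 27, eng), (2005, 39, cs), (2008, 11, cs), (2008, 23, p2), (2009, 15, fin), (2014, 21, mkt)}.
π[genre, aid, year]: project onto (genre, aid, year) → {(bio, 16, 1995), (cs, 11, 2008), (cs, 39, 2005), (eng, 27, 2002), (fin, 15, 2009), (fin, 38, 1987), (k2, 6, 1998), (mkt, 21, 2014), (p2, 23, 2008), (p2, 34, 1988)}

{(bio, 16, 1995), (cs, 11, 2008), (cs, 39, 2005), (eng, 27, 2002), (fin, 15, 2009), (fin, 38, 1987), (k2, 6, 1998), (mkt, 21, 2014), (p2, 23, 2008), (p2, 34, 1988)}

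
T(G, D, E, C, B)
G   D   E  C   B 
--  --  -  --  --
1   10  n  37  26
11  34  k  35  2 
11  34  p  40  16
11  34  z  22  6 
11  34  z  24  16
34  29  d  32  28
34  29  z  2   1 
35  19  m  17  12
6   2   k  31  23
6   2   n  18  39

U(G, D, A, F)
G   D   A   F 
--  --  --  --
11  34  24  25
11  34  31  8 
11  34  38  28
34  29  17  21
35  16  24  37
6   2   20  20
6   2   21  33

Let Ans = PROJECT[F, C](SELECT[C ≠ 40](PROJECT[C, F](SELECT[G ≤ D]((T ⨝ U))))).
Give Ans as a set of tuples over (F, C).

T ⋈ U (natural join on G, D): {(11, 34, k, 35, 2, 24, 25), (11, 34, k, 35, 2, 31, 8), (11, 34, k, 35, 2, 38, 28), (11, 34, p, 40, 16, 24, 25), (11, 34, p, 40, 16, 31, 8), (11, 34, p, 40, 16, 38, 28), (11, 34, z, 22, 6, 24, 25), (11, 34, z, 22, 6, 31, 8), (11, 34, z, 22, 6, 38, 28), (11, 34, z, 24, 16, 24, 25), (11, 34, z, 24, 16, 31, 8), (11, 34, z, 24, 16, 38, 28), (34, 29, d, 32, 28, 17, 21), (34, 29, z, 2, 1, 17, 21), (6, 2, k, 31, 23, 20, 20), (6, 2, k, 31, 23, 21, 33), (6, 2, n, 18, 39, 20, 20), (6, 2, n, 18, 39, 21, 33)}
σ[G ≤ D]: keep tuples satisfying G ≤ D → {(11, 34, k, 35, 2, 24, 25), (11, 34, k, 35, 2, 31, 8), (11, 34, k, 35, 2, 38, 28), (11, 34, p, 40, 16, 24, 25), (11, 34, p, 40, 16, 31, 8), (11, 34, p, 40, 16, 38, 28), (11, 34, z, 22, 6, 24, 25), (11, 34, z, 22, 6, 31, 8), (11, 34, z, 22, 6, 38, 28), (11, 34, z, 24, 16, 24, 25), (11, 34, z, 24, 16, 31, 8), (11, 34, z, 24, 16, 38, 28)}
π_{C, F} gives {(22, 25), (22, 28), (22, 8), (24, 25), (24, 28), (24, 8), (35, 25), (35, 28), (35, 8), (40, 25), (40, 28), (40, 8)}.
σ[C ≠ 40]: keep tuples satisfying C ≠ 40 → {(22, 25), (22, 28), (22, 8), (24, 25), (24, 28), (24, 8), (35, 25), (35, 28), (35, 8)}
π_{F, C} gives {(25, 22), (25, 24), (25, 35), (28, 22), (28, 24), (28, 35), (8, 22), (8, 24), (8, 35)}.

{(25, 22), (25, 24), (25, 35), (28, 22), (28, 24), (28, 35), (8, 22), (8, 24), (8, 35)}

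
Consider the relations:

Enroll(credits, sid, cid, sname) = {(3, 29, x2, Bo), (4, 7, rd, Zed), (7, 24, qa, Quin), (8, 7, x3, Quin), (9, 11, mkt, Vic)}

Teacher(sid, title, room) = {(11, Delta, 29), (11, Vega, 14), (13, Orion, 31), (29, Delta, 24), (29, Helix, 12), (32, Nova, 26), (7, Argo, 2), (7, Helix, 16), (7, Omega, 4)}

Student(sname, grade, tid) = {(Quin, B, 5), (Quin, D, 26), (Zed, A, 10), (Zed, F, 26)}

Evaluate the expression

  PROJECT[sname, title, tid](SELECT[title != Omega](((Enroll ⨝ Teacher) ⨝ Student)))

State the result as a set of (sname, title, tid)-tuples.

Enroll ⋈ Teacher (natural join on sid): {(3, 29, x2, Bo, Delta, 24), (3, 29, x2, Bo, Helix, 12), (4, 7, rd, Zed, Argo, 2), (4, 7, rd, Zed, Helix, 16), (4, 7, rd, Zed, Omega, 4), (8, 7, x3, Quin, Argo, 2), (8, 7, x3, Quin, Helix, 16), (8, 7, x3, Quin, Omega, 4), (9, 11, mkt, Vic, Delta, 29), (9, 11, mkt, Vic, Vega, 14)}
(Enroll ⨝ Teacher) ⋈ Student (natural join on sname): {(4, 7, rd, Zed, Argo, 2, A, 10), (4, 7, rd, Zed, Argo, 2, F, 26), (4, 7, rd, Zed, Helix, 16, A, 10), (4, 7, rd, Zed, Helix, 16, F, 26), (4, 7, rd, Zed, Omega, 4, A, 10), (4, 7, rd, Zed, Omega, 4, F, 26), (8, 7, x3, Quin, Argo, 2, B, 5), (8, 7, x3, Quin, Argo, 2, D, 26), (8, 7, x3, Quin, Helix, 16, B, 5), (8, 7, x3, Quin, Helix, 16, D, 26), (8, 7, x3, Quin, Omega, 4, B, 5), (8, 7, x3, Quin, Omega, 4, D, 26)}
Selection title != Omega: {(4, 7, rd, Zed, Argo, 2, A, 10), (4, 7, rd, Zed, Argo, 2, F, 26), (4, 7, rd, Zed, Helix, 16, A, 10), (4, 7, rd, Zed, Helix, 16, F, 26), (8, 7, x3, Quin, Argo, 2, B, 5), (8, 7, x3, Quin, Argo, 2, D, 26), (8, 7, x3, Quin, Helix, 16, B, 5), (8, 7, x3, Quin, Helix, 16, D, 26)}
Keep only column(s) sname, title, tid: {(Quin, Argo, 26), (Quin, Argo, 5), (Quin, Helix, 26), (Quin, Helix, 5), (Zed, Argo, 10), (Zed, Argo, 26), (Zed, Helix, 10), (Zed, Helix, 26)}

{(Quin, Argo, 26), (Quin, Argo, 5), (Quin, Helix, 26), (Quin, Helix, 5), (Zed, Argo, 10), (Zed, Argo, 26), (Zed, Helix, 10), (Zed, Helix, 26)}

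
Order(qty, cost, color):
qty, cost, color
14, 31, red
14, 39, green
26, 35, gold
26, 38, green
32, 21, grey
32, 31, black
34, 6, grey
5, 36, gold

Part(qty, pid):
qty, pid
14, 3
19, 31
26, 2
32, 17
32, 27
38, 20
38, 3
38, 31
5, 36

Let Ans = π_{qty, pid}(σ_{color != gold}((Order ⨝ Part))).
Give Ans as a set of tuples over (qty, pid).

{(14, 3), (26, 2), (32, 17), (32, 27)}

Joining Order and Part on qty yields {(14, 31, red, 3), (14, 39, green, 3), (26, 35, gold, 2), (26, 38, green, 2), (32, 21, grey, 17), (32, 21, grey, 27), (32, 31, black, 17), (32, 31, black, 27), (5, 36, gold, 36)}.
σ[color != gold]: keep tuples satisfying color != gold → {(14, 31, red, 3), (14, 39, green, 3), (26, 38, green, 2), (32, 21, grey, 17), (32, 21, grey, 27), (32, 31, black, 17), (32, 31, black, 27)}
Keep only column(s) qty, pid (3 duplicate(s) eliminated): {(14, 3), (26, 2), (32, 17), (32, 27)}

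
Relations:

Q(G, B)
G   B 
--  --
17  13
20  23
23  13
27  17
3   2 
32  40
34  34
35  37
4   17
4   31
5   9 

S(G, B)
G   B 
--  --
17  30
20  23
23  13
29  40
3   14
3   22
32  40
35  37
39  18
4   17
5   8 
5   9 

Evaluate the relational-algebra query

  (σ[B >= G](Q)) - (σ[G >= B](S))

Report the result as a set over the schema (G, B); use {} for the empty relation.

{(20, 23), (32, 40), (34, 34), (35, 37), (4, 17), (4, 31), (5, 9)}

Filtering on B >= G leaves {(20, 23), (32, 40), (34, 34), (35, 37), (4, 17), (4, 31), (5, 9)}.
Filtering on G >= B leaves {(23, 13), (39, 18)}.
Set difference of the two operands is {(20, 23), (32, 40), (34, 34), (35, 37), (4, 17), (4, 31), (5, 9)}.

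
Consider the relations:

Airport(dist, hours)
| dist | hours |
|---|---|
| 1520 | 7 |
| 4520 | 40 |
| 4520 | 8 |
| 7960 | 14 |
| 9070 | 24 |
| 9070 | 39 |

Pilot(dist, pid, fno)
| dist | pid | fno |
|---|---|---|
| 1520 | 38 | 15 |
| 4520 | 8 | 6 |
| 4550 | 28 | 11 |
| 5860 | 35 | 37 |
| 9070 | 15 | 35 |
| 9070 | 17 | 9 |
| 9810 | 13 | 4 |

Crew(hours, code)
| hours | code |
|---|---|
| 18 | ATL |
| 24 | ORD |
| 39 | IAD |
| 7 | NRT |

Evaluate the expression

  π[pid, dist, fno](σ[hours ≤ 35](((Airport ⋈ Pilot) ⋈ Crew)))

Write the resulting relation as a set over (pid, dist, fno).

Airport ⋈ Pilot (natural join on dist): {(1520, 7, 38, 15), (4520, 40, 8, 6), (4520, 8, 8, 6), (9070, 24, 15, 35), (9070, 24, 17, 9), (9070, 39, 15, 35), (9070, 39, 17, 9)}
(Airport ⋈ Pilot) ⋈ Crew (natural join on hours): {(1520, 7, 38, 15, NRT), (9070, 24, 15, 35, ORD), (9070, 24, 17, 9, ORD), (9070, 39, 15, 35, IAD), (9070, 39, 17, 9, IAD)}
Apply σ_{hours ≤ 35}; surviving tuples: {(1520, 7, 38, 15, NRT), (9070, 24, 15, 35, ORD), (9070, 24, 17, 9, ORD)}
π[pid, dist, fno]: project onto (pid, dist, fno) → {(15, 9070, 35), (17, 9070, 9), (38, 1520, 15)}

{(15, 9070, 35), (17, 9070, 9), (38, 1520, 15)}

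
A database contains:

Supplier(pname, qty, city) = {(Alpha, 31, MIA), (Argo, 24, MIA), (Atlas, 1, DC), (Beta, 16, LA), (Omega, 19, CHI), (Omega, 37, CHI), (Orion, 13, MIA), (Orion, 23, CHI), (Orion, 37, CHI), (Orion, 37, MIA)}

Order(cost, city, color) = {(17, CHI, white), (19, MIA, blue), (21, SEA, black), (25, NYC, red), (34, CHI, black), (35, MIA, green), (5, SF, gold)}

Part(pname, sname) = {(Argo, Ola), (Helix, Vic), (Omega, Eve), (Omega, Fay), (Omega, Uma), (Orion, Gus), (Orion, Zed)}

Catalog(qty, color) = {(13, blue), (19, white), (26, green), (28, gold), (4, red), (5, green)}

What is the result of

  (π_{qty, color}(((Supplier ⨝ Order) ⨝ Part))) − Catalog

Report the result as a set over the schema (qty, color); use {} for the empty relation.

{(13, green), (19, black), (23, black), (23, white), (24, blue), (24, green), (37, black), (37, blue), (37, green), (37, white)}

Joining Supplier and Order on city yields {(Alpha, 31, MIA, 19, blue), (Alpha, 31, MIA, 35, green), (Argo, 24, MIA, 19, blue), (Argo, 24, MIA, 35, green), (Omega, 19, CHI, 17, white), (Omega, 19, CHI, 34, black), (Omega, 37, CHI, 17, white), (Omega, 37, CHI, 34, black), (Orion, 13, MIA, 19, blue), (Orion, 13, MIA, 35, green), (Orion, 23, CHI, 17, white), (Orion, 23, CHI, 34, black), (Orion, 37, CHI, 17, white), (Orion, 37, CHI, 34, black), (Orion, 37, MIA, 19, blue), (Orion, 37, MIA, 35, green)}.
Joining (Supplier ⨝ Order) and Part on pname yields {(Argo, 24, MIA, 19, blue, Ola), (Argo, 24, MIA, 35, green, Ola), (Omega, 19, CHI, 17, white, Eve), (Omega, 19, CHI, 17, white, Fay), (Omega, 19, CHI, 17, white, Uma), (Omega, 19, CHI, 34, black, Eve), (Omega, 19, CHI, 34, black, Fay), (Omega, 19, CHI, 34, black, Uma), (Omega, 37, CHI, 17, white, Eve), (Omega, 37, CHI, 17, white, Fay), (Omega, 37, CHI, 17, white, Uma), (Omega, 37, CHI, 34, black, Eve), (Omega, 37, CHI, 34, black, Fay), (Omega, 37, CHI, 34, black, Uma), (Orion, 13, MIA, 19, blue, Gus), (Orion, 13, MIA, 19, blue, Zed), (Orion, 13, MIA, 35, green, Gus), (Orion, 13, MIA, 35, green, Zed), (Orion, 23, CHI, 17, white, Gus), (Orion, 23, CHI, 17, white, Zed), (Orion, 23, CHI, 34, black, Gus), (Orion, 23, CHI, 34, black, Zed), (Orion, 37, CHI, 17, white, Gus), (Orion, 37, CHI, 17, white, Zed), (Orion, 37, CHI, 34, black, Gus), (Orion, 37, CHI, 34, black, Zed), (Orion, 37, MIA, 19, blue, Gus), (Orion, 37, MIA, 19, blue, Zed), (Orion, 37, MIA, 35, green, Gus), (Orion, 37, MIA, 35, green, Zed)}.
Keep only column(s) qty, color (18 duplicate(s) eliminated): {(13, blue), (13, green), (19, black), (19, white), (23, black), (23, white), (24, blue), (24, green), (37, black), (37, blue), (37, green), (37, white)}
Difference: {(13, blue), (13, green), (19, black), (19, white), (23, black), (23, white), (24, blue), (24, green), (37, black), (37, blue), (37, green), (37, white)} with {(13, blue), (19, white), (26, green), (28, gold), (4, red), (5, green)} → {(13, green), (19, black), (23, black), (23, white), (24, blue), (24, green), (37, black), (37, blue), (37, green), (37, white)}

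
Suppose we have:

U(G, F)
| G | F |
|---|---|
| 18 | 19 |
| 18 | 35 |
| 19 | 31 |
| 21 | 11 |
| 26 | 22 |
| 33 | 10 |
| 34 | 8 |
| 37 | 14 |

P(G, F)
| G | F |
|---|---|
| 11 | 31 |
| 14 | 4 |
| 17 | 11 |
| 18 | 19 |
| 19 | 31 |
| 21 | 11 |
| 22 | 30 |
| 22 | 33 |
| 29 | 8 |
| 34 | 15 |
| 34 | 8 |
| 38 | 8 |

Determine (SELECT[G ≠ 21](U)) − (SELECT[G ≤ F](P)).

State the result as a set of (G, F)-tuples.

{(18, 35), (26, 22), (33, 10), (34, 8), (37, 14)}

Selection G ≠ 21: {(18, 19), (18, 35), (19, 31), (26, 22), (33, 10), (34, 8), (37, 14)}
Selection G ≤ F: {(11, 31), (18, 19), (19, 31), (22, 30), (22, 33)}
Difference: {(18, 19), (18, 35), (19, 31), (26, 22), (33, 10), (34, 8), (37, 14)} with {(11, 31), (18, 19), (19, 31), (22, 30), (22, 33)} → {(18, 35), (26, 22), (33, 10), (34, 8), (37, 14)}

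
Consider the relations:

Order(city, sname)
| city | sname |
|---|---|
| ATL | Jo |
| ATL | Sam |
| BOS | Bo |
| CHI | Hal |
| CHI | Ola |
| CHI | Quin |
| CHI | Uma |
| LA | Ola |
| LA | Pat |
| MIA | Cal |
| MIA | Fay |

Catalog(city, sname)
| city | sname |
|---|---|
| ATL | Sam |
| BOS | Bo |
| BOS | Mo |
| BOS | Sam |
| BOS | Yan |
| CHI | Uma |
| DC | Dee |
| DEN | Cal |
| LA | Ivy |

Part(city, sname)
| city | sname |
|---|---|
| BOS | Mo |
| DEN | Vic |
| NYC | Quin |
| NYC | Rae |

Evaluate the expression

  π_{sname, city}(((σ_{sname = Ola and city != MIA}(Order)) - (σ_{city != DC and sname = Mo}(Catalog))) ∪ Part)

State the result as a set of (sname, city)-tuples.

σ[sname = Ola and city != MIA]: keep tuples satisfying sname = Ola and city != MIA → {(CHI, Ola), (LA, Ola)}
σ[city != DC and sname = Mo]: keep tuples satisfying city != DC and sname = Mo → {(BOS, Mo)}
Taking the difference: {(CHI, Ola), (LA, Ola)}
Taking the union: {(BOS, Mo), (CHI, Ola), (DEN, Vic), (LA, Ola), (NYC, Quin), (NYC, Rae)}
Projecting to sname, city: {(Mo, BOS), (Ola, CHI), (Ola, LA), (Quin, NYC), (Rae, NYC), (Vic, DEN)}

{(Mo, BOS), (Ola, CHI), (Ola, LA), (Quin, NYC), (Rae, NYC), (Vic, DEN)}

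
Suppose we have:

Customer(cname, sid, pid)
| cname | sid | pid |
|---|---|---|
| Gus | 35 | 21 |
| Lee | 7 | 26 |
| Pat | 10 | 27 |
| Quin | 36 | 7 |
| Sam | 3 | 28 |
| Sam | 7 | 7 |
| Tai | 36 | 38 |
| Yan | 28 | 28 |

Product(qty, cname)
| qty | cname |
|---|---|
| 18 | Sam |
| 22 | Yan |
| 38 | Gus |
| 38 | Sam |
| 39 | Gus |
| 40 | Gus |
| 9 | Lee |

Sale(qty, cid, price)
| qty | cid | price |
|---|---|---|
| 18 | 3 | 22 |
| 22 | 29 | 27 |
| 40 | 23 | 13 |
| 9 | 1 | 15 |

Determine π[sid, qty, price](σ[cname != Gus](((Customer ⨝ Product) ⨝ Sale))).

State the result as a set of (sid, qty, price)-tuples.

{(28, 22, 27), (3, 18, 22), (7, 18, 22), (7, 9, 15)}

Joining Customer and Product on cname yields {(Gus, 35, 21, 38), (Gus, 35, 21, 39), (Gus, 35, 21, 40), (Lee, 7, 26, 9), (Sam, 3, 28, 18), (Sam, 3, 28, 38), (Sam, 7, 7, 18), (Sam, 7, 7, 38), (Yan, 28, 28, 22)}.
Joining (Customer ⨝ Product) and Sale on qty yields {(Gus, 35, 21, 40, 23, 13), (Lee, 7, 26, 9, 1, 15), (Sam, 3, 28, 18, 3, 22), (Sam, 7, 7, 18, 3, 22), (Yan, 28, 28, 22, 29, 27)}.
σ[cname != Gus]: keep tuples satisfying cname != Gus → {(Lee, 7, 26, 9, 1, 15), (Sam, 3, 28, 18, 3, 22), (Sam, 7, 7, 18, 3, 22), (Yan, 28, 28, 22, 29, 27)}
Projecting to sid, qty, price: {(28, 22, 27), (3, 18, 22), (7, 18, 22), (7, 9, 15)}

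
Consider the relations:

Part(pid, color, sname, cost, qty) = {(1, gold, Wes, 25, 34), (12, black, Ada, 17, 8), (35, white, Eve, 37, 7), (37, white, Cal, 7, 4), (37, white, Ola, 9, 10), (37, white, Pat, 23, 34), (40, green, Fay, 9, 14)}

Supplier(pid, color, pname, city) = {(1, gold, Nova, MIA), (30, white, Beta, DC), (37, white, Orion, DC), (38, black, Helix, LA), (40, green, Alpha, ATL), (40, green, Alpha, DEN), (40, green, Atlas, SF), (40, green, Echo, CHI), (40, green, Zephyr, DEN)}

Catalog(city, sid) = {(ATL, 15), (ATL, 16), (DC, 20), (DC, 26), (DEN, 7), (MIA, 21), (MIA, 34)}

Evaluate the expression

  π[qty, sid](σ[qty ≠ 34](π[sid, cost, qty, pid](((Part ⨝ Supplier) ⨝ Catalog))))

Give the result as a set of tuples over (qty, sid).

Joining Part and Supplier on pid, color yields {(1, gold, Wes, 25, 34, Nova, MIA), (37, white, Cal, 7, 4, Orion, DC), (37, white, Ola, 9, 10, Orion, DC), (37, white, Pat, 23, 34, Orion, DC), (40, green, Fay, 9, 14, Alpha, ATL), (40, green, Fay, 9, 14, Alpha, DEN), (40, green, Fay, 9, 14, Atlas, SF), (40, green, Fay, 9, 14, Echo, CHI), (40, green, Fay, 9, 14, Zephyr, DEN)}.
Joining (Part ⨝ Supplier) and Catalog on city yields {(1, gold, Wes, 25, 34, Nova, MIA, 21), (1, gold, Wes, 25, 34, Nova, MIA, 34), (37, white, Cal, 7, 4, Orion, DC, 20), (37, white, Cal, 7, 4, Orion, DC, 26), (37, white, Ola, 9, 10, Orion, DC, 20), (37, white, Ola, 9, 10, Orion, DC, 26), (37, white, Pat, 23, 34, Orion, DC, 20), (37, white, Pat, 23, 34, Orion, DC, 26), (40, green, Fay, 9, 14, Alpha, ATL, 15), (40, green, Fay, 9, 14, Alpha, ATL, 16), (40, green, Fay, 9, 14, Alpha, DEN, 7), (40, green, Fay, 9, 14, Zephyr, DEN, 7)}.
π[sid, cost, qty, pid]: project onto (sid, cost, qty, pid) (1 duplicate(s) eliminated) → {(15, 9, 14, 40), (16, 9, 14, 40), (20, 23, 34, 37), (20, 7, 4, 37), (20, 9, 10, 37), (21, 25, 34, 1), (26, 23, 34, 37), (26, 7, 4, 37), (26, 9, 10, 37), (34, 25, 34, 1), (7, 9, 14, 40)}
Apply σ_{qty ≠ 34}; surviving tuples: {(15, 9, 14, 40), (16, 9, 14, 40), (20, 7, 4, 37), (20, 9, 10, 37), (26, 7, 4, 37), (26, 9, 10, 37), (7, 9, 14, 40)}
π[qty, sid]: project onto (qty, sid) → {(10, 20), (10, 26), (14, 15), (14, 16), (14, 7), (4, 20), (4, 26)}

{(10, 20), (10, 26), (14, 15), (14, 16), (14, 7), (4, 20), (4, 26)}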